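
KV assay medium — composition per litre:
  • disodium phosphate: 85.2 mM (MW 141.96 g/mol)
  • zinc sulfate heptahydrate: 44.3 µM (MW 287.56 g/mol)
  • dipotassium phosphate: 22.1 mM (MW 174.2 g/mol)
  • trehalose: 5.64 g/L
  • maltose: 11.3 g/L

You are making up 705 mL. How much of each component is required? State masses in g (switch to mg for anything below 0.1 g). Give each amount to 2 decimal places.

disodium phosphate 8.53 g; zinc sulfate heptahydrate 8.98 mg; dipotassium phosphate 2.71 g; trehalose 3.98 g; maltose 7.97 g

Working volume: 705 mL = 0.705 L.
disodium phosphate: 85.2 mmol/L × 141.96 g/mol × 0.705 L ÷ 1000 = 8.53 g
zinc sulfate heptahydrate: 44.3 µmol/L × 287.56 g/mol × 0.705 L ÷ 1000 = 8.98 mg
dipotassium phosphate: 22.1 mmol/L × 174.2 g/mol × 0.705 L ÷ 1000 = 2.71 g
trehalose: 5.64 g/L × 0.705 L = 3.98 g
maltose: 11.3 g/L × 0.705 L = 7.97 g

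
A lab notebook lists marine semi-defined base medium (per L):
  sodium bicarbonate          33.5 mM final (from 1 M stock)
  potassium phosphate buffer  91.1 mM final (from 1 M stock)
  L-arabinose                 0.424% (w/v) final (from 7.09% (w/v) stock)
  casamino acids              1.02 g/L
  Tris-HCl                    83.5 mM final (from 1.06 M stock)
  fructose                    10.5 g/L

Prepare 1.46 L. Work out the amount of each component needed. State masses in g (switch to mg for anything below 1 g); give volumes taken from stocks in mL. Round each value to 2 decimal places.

sodium bicarbonate 48.91 mL; potassium phosphate buffer 133.01 mL; L-arabinose 87.31 mL; casamino acids 1.49 g; Tris-HCl 115.01 mL; fructose 15.33 g

Working volume: 1.46 L.
sodium bicarbonate: dilute stock: 33.5 mM × 1460 mL ÷ 1000 mM = 48.91 mL
potassium phosphate buffer: dilute stock: 91.1 mM × 1460 mL ÷ 1000 mM = 133.01 mL
L-arabinose: C1V1 = C2V2 → 0.424% ÷ 7.09% × 1460 mL = 87.31 mL
casamino acids: 1.02 g/L × 1.46 L = 1.49 g
Tris-HCl: C1V1 = C2V2 → 83.5 mM × 1460 mL ÷ 1060 mM = 115.01 mL
fructose: 10.5 g/L × 1.46 L = 15.33 g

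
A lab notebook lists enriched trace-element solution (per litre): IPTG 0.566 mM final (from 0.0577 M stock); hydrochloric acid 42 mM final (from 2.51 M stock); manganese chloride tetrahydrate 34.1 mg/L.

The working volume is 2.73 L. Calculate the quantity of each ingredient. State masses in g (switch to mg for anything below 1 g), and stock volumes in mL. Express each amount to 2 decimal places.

Working volume: 2.73 L.
IPTG: V = C2·V2/C1 = 0.566 mM × 2730 mL ÷ 57.7 mM = 26.78 mL
hydrochloric acid: C1V1 = C2V2 → 42 mM × 2730 mL ÷ 2510 mM = 45.68 mL
manganese chloride tetrahydrate: 34.1 mg/L × 2.73 L = 93.09 mg

IPTG 26.78 mL; hydrochloric acid 45.68 mL; manganese chloride tetrahydrate 93.09 mg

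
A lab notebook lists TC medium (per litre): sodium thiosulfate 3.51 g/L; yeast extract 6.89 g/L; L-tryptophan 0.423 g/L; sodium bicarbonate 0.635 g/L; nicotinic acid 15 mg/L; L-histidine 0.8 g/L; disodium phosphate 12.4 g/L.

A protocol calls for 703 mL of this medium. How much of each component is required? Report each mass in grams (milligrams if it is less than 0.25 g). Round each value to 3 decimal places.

sodium thiosulfate 2.468 g; yeast extract 4.844 g; L-tryptophan 0.297 g; sodium bicarbonate 0.446 g; nicotinic acid 10.545 mg; L-histidine 0.562 g; disodium phosphate 8.717 g

Target volume = 703 mL = 0.703 L.
sodium thiosulfate: 3.51 g/L × 0.703 L = 2.468 g
yeast extract: 6.89 g/L × 0.703 L = 4.844 g
L-tryptophan: 0.423 g/L × 0.703 L = 0.297 g
sodium bicarbonate: 0.635 g/L × 0.703 L = 0.446 g
nicotinic acid: 15 mg/L × 0.703 L = 10.545 mg
L-histidine: 0.8 g/L × 0.703 L = 0.562 g
disodium phosphate: 12.4 g/L × 0.703 L = 8.717 g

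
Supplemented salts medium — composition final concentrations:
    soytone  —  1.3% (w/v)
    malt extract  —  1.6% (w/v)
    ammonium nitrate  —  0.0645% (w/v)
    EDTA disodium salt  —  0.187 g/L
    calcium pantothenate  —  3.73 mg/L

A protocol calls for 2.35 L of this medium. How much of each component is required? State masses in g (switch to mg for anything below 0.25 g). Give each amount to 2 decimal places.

soytone 30.55 g; malt extract 37.60 g; ammonium nitrate 1.52 g; EDTA disodium salt 0.44 g; calcium pantothenate 8.77 mg

Working volume: 2.35 L.
soytone: 1.3 g per 100 mL × 2350 mL ÷ 100 = 30.55 g
malt extract: 1.6 g per 100 mL × 2350 mL ÷ 100 = 37.60 g
ammonium nitrate: 0.0645% w/v = 0.645 g/L → 0.645 × 2.35 L = 1.52 g
EDTA disodium salt: 0.187 g/L × 2.35 L = 0.44 g
calcium pantothenate: 3.73 mg/L × 2.35 L = 8.77 mg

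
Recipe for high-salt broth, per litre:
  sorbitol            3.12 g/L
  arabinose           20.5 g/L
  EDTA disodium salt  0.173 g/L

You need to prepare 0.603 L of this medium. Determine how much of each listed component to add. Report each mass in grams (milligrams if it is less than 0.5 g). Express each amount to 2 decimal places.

Working volume: 0.603 L.
sorbitol: 3.12 g/L × 0.603 L = 1.88 g
arabinose: 20.5 g/L × 0.603 L = 12.36 g
EDTA disodium salt: 0.173 g/L × 0.603 L = 0.104319 g = 104.32 mg

sorbitol 1.88 g; arabinose 12.36 g; EDTA disodium salt 104.32 mg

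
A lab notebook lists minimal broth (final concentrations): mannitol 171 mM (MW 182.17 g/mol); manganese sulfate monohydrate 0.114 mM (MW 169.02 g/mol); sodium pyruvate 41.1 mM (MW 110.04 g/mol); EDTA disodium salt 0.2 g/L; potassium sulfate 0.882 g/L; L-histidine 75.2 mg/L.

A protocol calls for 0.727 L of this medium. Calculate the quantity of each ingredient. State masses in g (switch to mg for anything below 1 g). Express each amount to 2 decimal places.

mannitol 22.65 g; manganese sulfate monohydrate 14.01 mg; sodium pyruvate 3.29 g; EDTA disodium salt 145.40 mg; potassium sulfate 641.21 mg; L-histidine 54.67 mg

Working volume: 0.727 L.
mannitol: 171 mmol/L × 182.17 g/mol × 0.727 L ÷ 1000 = 22.65 g
manganese sulfate monohydrate: 0.114 mmol/L × 169.02 mg/mmol × 0.727 L = 14.01 mg
sodium pyruvate: 41.1 mmol/L × 110.04 g/mol × 0.727 L ÷ 1000 = 3.29 g
EDTA disodium salt: 0.2 g/L × 0.727 L = 0.1454 g = 145.40 mg
potassium sulfate: 0.882 g/L × 0.727 L = 0.641214 g = 641.21 mg
L-histidine: 75.2 mg/L × 0.727 L = 54.67 mg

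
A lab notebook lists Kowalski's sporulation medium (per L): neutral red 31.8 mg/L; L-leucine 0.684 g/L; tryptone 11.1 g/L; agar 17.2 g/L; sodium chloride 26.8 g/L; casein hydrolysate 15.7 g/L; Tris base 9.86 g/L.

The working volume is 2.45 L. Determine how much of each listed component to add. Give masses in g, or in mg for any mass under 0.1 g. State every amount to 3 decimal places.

neutral red 77.910 mg; L-leucine 1.676 g; tryptone 27.195 g; agar 42.140 g; sodium chloride 65.660 g; casein hydrolysate 38.465 g; Tris base 24.157 g

Scale factor relative to 1 L: 2.45.
neutral red: 31.8 mg/L × 2.45 L = 77.910 mg
L-leucine: 0.684 g/L × 2.45 L = 1.676 g
tryptone: 11.1 g/L × 2.45 L = 27.195 g
agar: 17.2 g/L × 2.45 L = 42.140 g
sodium chloride: 26.8 g/L × 2.45 L = 65.660 g
casein hydrolysate: 15.7 g/L × 2.45 L = 38.465 g
Tris base: 9.86 g/L × 2.45 L = 24.157 g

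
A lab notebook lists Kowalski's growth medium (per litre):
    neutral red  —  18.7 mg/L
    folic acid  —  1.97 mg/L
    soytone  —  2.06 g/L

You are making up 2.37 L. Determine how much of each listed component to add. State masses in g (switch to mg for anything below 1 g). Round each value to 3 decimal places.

neutral red 44.319 mg; folic acid 4.669 mg; soytone 4.882 g

Working volume: 2.37 L.
neutral red: 18.7 mg/L × 2.37 L = 44.319 mg
folic acid: 1.97 mg/L × 2.37 L = 4.669 mg
soytone: 2.06 g/L × 2.37 L = 4.882 g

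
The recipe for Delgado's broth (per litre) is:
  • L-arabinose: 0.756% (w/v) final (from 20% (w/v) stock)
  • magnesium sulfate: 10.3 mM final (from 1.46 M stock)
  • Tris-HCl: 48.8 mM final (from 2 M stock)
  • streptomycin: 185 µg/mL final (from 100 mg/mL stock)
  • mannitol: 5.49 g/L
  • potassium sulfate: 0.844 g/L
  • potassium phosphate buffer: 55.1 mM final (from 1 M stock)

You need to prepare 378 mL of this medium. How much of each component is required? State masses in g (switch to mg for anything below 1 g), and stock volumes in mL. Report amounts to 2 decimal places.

L-arabinose 14.29 mL; magnesium sulfate 2.67 mL; Tris-HCl 9.22 mL; streptomycin 0.70 mL; mannitol 2.08 g; potassium sulfate 319.03 mg; potassium phosphate buffer 20.83 mL

Target volume = 378 mL = 0.378 L.
L-arabinose: V = C2·V2/C1 = 0.756% ÷ 20% × 378 mL = 14.29 mL
magnesium sulfate: dilute stock: 10.3 mM × 378 mL ÷ 1460 mM = 2.67 mL
Tris-HCl: dilute stock: 48.8 mM × 378 mL ÷ 2000 mM = 9.22 mL
streptomycin: dilute stock: 185 µg/mL × 378 mL ÷ 100000 µg/mL = 0.70 mL
mannitol: 5.49 g/L × 0.378 L = 2.08 g
potassium sulfate: 0.844 g/L × 0.378 L = 0.319032 g = 319.03 mg
potassium phosphate buffer: C1V1 = C2V2 → 55.1 mM × 378 mL ÷ 1000 mM = 20.83 mL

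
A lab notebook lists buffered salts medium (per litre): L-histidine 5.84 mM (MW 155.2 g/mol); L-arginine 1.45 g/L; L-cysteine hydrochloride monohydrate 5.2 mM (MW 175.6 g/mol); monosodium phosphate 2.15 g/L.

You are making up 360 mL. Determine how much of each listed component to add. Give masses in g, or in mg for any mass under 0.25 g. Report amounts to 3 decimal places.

Target volume = 360 mL = 0.36 L.
L-histidine: 5.84 mmol/L × 155.2 g/mol × 0.36 L ÷ 1000 = 0.326 g
L-arginine: 1.45 g/L × 0.36 L = 0.522 g
L-cysteine hydrochloride monohydrate: 5.2 mmol/L × 175.6 g/mol × 0.36 L ÷ 1000 = 0.329 g
monosodium phosphate: 2.15 g/L × 0.36 L = 0.774 g

L-histidine 0.326 g; L-arginine 0.522 g; L-cysteine hydrochloride monohydrate 0.329 g; monosodium phosphate 0.774 g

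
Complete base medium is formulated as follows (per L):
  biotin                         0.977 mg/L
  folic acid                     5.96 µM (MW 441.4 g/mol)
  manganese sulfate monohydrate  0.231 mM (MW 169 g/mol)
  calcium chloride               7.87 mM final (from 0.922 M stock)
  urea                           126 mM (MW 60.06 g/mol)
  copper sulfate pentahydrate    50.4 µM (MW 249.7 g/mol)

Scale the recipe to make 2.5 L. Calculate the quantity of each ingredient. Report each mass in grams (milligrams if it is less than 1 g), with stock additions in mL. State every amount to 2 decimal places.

Working volume: 2.5 L.
biotin: 0.977 mg/L × 2.5 L = 2.44 mg
folic acid: 5.96 µmol/L × 441.4 g/mol × 2.5 L ÷ 1000 = 6.58 mg
manganese sulfate monohydrate: 0.231 mmol/L × 169 mg/mmol × 2.5 L = 97.60 mg
calcium chloride: C1V1 = C2V2 → 7.87 mM × 2500 mL ÷ 922 mM = 21.34 mL
urea: 126 mmol/L × 60.06 g/mol × 2.5 L ÷ 1000 = 18.92 g
copper sulfate pentahydrate: 50.4 µmol/L × 249.7 g/mol × 2.5 L ÷ 1000 = 31.46 mg

biotin 2.44 mg; folic acid 6.58 mg; manganese sulfate monohydrate 97.60 mg; calcium chloride 21.34 mL; urea 18.92 g; copper sulfate pentahydrate 31.46 mg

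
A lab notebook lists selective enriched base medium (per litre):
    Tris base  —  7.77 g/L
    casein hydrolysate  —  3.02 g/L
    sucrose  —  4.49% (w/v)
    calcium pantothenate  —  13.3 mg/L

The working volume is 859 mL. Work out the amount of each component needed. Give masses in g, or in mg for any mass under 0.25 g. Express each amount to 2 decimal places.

Target volume = 859 mL = 0.859 L.
Tris base: 7.77 g/L × 0.859 L = 6.67 g
casein hydrolysate: 3.02 g/L × 0.859 L = 2.59 g
sucrose: 4.49 g per 100 mL × 859 mL ÷ 100 = 38.57 g
calcium pantothenate: 13.3 mg/L × 0.859 L = 11.42 mg

Tris base 6.67 g; casein hydrolysate 2.59 g; sucrose 38.57 g; calcium pantothenate 11.42 mg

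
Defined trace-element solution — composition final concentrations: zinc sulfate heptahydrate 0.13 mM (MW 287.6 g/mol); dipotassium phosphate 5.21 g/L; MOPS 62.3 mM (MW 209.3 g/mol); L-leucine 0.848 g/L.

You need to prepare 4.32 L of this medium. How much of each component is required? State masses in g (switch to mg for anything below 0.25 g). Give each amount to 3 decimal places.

Scale factor relative to 1 L: 4.32.
zinc sulfate heptahydrate: 0.13 mmol/L × 287.6 mg/mmol × 4.32 L = 161.516 mg
dipotassium phosphate: 5.21 g/L × 4.32 L = 22.507 g
MOPS: 62.3 mmol/L × 209.3 g/mol × 4.32 L ÷ 1000 = 56.330 g
L-leucine: 0.848 g/L × 4.32 L = 3.663 g

zinc sulfate heptahydrate 161.516 mg; dipotassium phosphate 22.507 g; MOPS 56.330 g; L-leucine 3.663 g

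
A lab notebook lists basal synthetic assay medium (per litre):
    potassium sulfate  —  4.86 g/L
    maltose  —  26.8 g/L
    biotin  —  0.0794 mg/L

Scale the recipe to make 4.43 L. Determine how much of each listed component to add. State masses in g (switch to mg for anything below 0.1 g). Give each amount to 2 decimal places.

potassium sulfate 21.53 g; maltose 118.72 g; biotin 0.35 mg

Working volume: 4.43 L.
potassium sulfate: 4.86 g/L × 4.43 L = 21.53 g
maltose: 26.8 g/L × 4.43 L = 118.72 g
biotin: 0.0794 mg/L × 4.43 L = 0.35 mg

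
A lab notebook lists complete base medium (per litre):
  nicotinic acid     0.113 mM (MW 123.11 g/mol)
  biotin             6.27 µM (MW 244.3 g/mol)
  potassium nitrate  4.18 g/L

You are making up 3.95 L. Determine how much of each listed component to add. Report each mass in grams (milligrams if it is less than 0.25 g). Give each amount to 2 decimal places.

nicotinic acid 54.95 mg; biotin 6.05 mg; potassium nitrate 16.51 g

Working volume: 3.95 L.
nicotinic acid: 0.113 mmol/L × 123.11 mg/mmol × 3.95 L = 54.95 mg
biotin: 6.27 µmol/L × 244.3 g/mol × 3.95 L ÷ 1000 = 6.05 mg
potassium nitrate: 4.18 g/L × 3.95 L = 16.51 g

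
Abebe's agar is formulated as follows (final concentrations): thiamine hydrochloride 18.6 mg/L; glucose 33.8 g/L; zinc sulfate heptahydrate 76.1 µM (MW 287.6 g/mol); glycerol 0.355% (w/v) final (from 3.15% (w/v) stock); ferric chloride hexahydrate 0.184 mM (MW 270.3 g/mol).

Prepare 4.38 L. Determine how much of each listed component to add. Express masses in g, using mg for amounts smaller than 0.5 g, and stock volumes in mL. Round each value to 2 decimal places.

thiamine hydrochloride 81.47 mg; glucose 148.04 g; zinc sulfate heptahydrate 95.86 mg; glycerol 493.62 mL; ferric chloride hexahydrate 217.84 mg

Scale factor relative to 1 L: 4.38.
thiamine hydrochloride: 18.6 mg/L × 4.38 L = 81.47 mg
glucose: 33.8 g/L × 4.38 L = 148.04 g
zinc sulfate heptahydrate: 76.1 µmol/L × 287.6 g/mol × 4.38 L ÷ 1000 = 95.86 mg
glycerol: C1V1 = C2V2 → 0.355% ÷ 3.15% × 4380 mL = 493.62 mL
ferric chloride hexahydrate: 0.184 mmol/L × 270.3 mg/mmol × 4.38 L = 217.84 mg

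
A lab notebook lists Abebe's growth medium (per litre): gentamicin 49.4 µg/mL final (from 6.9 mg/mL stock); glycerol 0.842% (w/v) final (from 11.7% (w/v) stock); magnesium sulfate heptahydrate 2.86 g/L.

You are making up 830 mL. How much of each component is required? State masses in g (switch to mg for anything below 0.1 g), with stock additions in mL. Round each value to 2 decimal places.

Scale factor relative to 1 L: 0.83.
gentamicin: V = C2·V2/C1 = 49.4 µg/mL × 830 mL ÷ 6900 µg/mL = 5.94 mL
glycerol: C1V1 = C2V2 → 0.842% ÷ 11.7% × 830 mL = 59.73 mL
magnesium sulfate heptahydrate: 2.86 g/L × 0.83 L = 2.37 g

gentamicin 5.94 mL; glycerol 59.73 mL; magnesium sulfate heptahydrate 2.37 g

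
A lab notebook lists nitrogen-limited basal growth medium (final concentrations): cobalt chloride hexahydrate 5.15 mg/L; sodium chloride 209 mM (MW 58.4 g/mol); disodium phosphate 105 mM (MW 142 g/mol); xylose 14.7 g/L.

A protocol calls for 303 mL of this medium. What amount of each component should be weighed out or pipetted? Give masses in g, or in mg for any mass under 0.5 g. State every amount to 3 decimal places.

cobalt chloride hexahydrate 1.560 mg; sodium chloride 3.698 g; disodium phosphate 4.518 g; xylose 4.454 g

Target volume = 303 mL = 0.303 L.
cobalt chloride hexahydrate: 5.15 mg/L × 0.303 L = 1.560 mg
sodium chloride: 209 mmol/L × 58.4 g/mol × 0.303 L ÷ 1000 = 3.698 g
disodium phosphate: 105 mmol/L × 142 g/mol × 0.303 L ÷ 1000 = 4.518 g
xylose: 14.7 g/L × 0.303 L = 4.454 g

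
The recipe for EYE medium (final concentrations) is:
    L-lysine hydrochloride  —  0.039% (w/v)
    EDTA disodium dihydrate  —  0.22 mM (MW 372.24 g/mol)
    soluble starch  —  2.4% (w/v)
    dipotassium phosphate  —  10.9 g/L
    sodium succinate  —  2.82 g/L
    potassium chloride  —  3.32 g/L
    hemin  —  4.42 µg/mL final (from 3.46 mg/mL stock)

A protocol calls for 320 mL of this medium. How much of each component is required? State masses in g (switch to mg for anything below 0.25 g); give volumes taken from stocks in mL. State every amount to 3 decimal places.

L-lysine hydrochloride 124.800 mg; EDTA disodium dihydrate 26.206 mg; soluble starch 7.680 g; dipotassium phosphate 3.488 g; sodium succinate 0.902 g; potassium chloride 1.062 g; hemin 0.409 mL

Target volume = 320 mL = 0.32 L.
L-lysine hydrochloride: 0.039 g per 100 mL × 320 mL ÷ 100 = 0.1248 g = 124.800 mg
EDTA disodium dihydrate: 0.22 mmol/L × 372.24 mg/mmol × 0.32 L = 26.206 mg
soluble starch: 2.4% w/v = 24 g/L → 24 × 0.32 L = 7.680 g
dipotassium phosphate: 10.9 g/L × 0.32 L = 3.488 g
sodium succinate: 2.82 g/L × 0.32 L = 0.902 g
potassium chloride: 3.32 g/L × 0.32 L = 1.062 g
hemin: C1V1 = C2V2 → 4.42 µg/mL × 320 mL ÷ 3460 µg/mL = 0.409 mL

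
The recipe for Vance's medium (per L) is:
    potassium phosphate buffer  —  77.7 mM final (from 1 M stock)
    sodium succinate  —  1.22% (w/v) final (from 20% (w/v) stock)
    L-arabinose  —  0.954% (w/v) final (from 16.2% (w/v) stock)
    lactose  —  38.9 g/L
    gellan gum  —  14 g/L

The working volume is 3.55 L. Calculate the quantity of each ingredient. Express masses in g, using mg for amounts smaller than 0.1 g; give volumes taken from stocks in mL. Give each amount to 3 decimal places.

Working volume: 3.55 L.
potassium phosphate buffer: C1V1 = C2V2 → 77.7 mM × 3550 mL ÷ 1000 mM = 275.835 mL
sodium succinate: dilute stock: 1.22% ÷ 20% × 3550 mL = 216.550 mL
L-arabinose: dilute stock: 0.954% ÷ 16.2% × 3550 mL = 209.056 mL
lactose: 38.9 g/L × 3.55 L = 138.095 g
gellan gum: 14 g/L × 3.55 L = 49.700 g

potassium phosphate buffer 275.835 mL; sodium succinate 216.550 mL; L-arabinose 209.056 mL; lactose 138.095 g; gellan gum 49.700 g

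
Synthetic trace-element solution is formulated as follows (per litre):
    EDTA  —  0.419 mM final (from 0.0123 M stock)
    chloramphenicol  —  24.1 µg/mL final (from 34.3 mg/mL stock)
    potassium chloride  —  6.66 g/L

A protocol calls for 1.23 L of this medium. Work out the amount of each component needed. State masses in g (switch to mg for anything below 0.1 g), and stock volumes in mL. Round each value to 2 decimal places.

Working volume: 1.23 L.
EDTA: dilute stock: 0.419 mM × 1230 mL ÷ 12.3 mM = 41.90 mL
chloramphenicol: dilute stock: 24.1 µg/mL × 1230 mL ÷ 34300 µg/mL = 0.86 mL
potassium chloride: 6.66 g/L × 1.23 L = 8.19 g

EDTA 41.90 mL; chloramphenicol 0.86 mL; potassium chloride 8.19 g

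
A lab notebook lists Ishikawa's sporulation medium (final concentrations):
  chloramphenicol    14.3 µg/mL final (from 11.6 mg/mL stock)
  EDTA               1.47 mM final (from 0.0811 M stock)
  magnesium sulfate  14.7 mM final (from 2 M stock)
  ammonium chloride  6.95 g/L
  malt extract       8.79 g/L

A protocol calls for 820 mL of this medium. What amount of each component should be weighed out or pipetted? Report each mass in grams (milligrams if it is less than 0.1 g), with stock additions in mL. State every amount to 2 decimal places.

chloramphenicol 1.01 mL; EDTA 14.86 mL; magnesium sulfate 6.03 mL; ammonium chloride 5.70 g; malt extract 7.21 g

Target volume = 820 mL = 0.82 L.
chloramphenicol: C1V1 = C2V2 → 14.3 µg/mL × 820 mL ÷ 11600 µg/mL = 1.01 mL
EDTA: V = C2·V2/C1 = 1.47 mM × 820 mL ÷ 81.1 mM = 14.86 mL
magnesium sulfate: C1V1 = C2V2 → 14.7 mM × 820 mL ÷ 2000 mM = 6.03 mL
ammonium chloride: 6.95 g/L × 0.82 L = 5.70 g
malt extract: 8.79 g/L × 0.82 L = 7.21 g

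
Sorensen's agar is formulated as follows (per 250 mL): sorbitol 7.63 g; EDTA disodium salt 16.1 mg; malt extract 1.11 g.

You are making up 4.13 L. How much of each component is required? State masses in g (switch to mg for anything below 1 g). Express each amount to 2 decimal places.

Ratio of target to recipe volume: 4130 / 250 = 16.52.
sorbitol: 7.63 g × (4130 mL / 250 mL) = 126.05 g
EDTA disodium salt: 16.1 mg × (4130 mL / 250 mL) = 265.97 mg
malt extract: 1.11 g × (4130 mL / 250 mL) = 18.34 g

sorbitol 126.05 g; EDTA disodium salt 265.97 mg; malt extract 18.34 g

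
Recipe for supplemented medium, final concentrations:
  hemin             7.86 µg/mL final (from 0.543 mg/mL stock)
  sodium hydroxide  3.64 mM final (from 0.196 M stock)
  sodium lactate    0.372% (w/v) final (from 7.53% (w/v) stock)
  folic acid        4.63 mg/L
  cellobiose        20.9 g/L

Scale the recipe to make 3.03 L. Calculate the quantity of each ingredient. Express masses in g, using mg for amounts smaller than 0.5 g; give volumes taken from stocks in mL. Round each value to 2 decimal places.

hemin 43.86 mL; sodium hydroxide 56.27 mL; sodium lactate 149.69 mL; folic acid 14.03 mg; cellobiose 63.33 g

Scale factor relative to 1 L: 3.03.
hemin: V = C2·V2/C1 = 7.86 µg/mL × 3030 mL ÷ 543 µg/mL = 43.86 mL
sodium hydroxide: V = C2·V2/C1 = 3.64 mM × 3030 mL ÷ 196 mM = 56.27 mL
sodium lactate: V = C2·V2/C1 = 0.372% ÷ 7.53% × 3030 mL = 149.69 mL
folic acid: 4.63 mg/L × 3.03 L = 14.03 mg
cellobiose: 20.9 g/L × 3.03 L = 63.33 g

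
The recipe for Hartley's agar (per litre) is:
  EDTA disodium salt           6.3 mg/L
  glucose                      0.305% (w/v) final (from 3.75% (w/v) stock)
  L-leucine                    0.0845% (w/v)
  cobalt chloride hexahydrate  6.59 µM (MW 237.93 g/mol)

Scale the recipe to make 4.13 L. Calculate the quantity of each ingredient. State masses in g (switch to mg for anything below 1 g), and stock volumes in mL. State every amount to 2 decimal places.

Working volume: 4.13 L.
EDTA disodium salt: 6.3 mg/L × 4.13 L = 26.02 mg
glucose: dilute stock: 0.305% ÷ 3.75% × 4130 mL = 335.91 mL
L-leucine: 0.0845 g per 100 mL × 4130 mL ÷ 100 = 3.49 g
cobalt chloride hexahydrate: 6.59 µmol/L × 237.93 g/mol × 4.13 L ÷ 1000 = 6.48 mg

EDTA disodium salt 26.02 mg; glucose 335.91 mL; L-leucine 3.49 g; cobalt chloride hexahydrate 6.48 mg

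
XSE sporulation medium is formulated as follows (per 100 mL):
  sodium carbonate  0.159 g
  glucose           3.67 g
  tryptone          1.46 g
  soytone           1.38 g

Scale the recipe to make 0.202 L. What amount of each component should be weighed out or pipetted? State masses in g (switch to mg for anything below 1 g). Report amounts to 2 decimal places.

sodium carbonate 321.18 mg; glucose 7.41 g; tryptone 2.95 g; soytone 2.79 g

Ratio of target to recipe volume: 202 / 100 = 2.02.
sodium carbonate: 0.159 g × (202 mL / 100 mL) = 0.32118 g = 321.18 mg
glucose: 3.67 g × (202 mL / 100 mL) = 7.41 g
tryptone: 1.46 g × (202 mL / 100 mL) = 2.95 g
soytone: 1.38 g × (202 mL / 100 mL) = 2.79 g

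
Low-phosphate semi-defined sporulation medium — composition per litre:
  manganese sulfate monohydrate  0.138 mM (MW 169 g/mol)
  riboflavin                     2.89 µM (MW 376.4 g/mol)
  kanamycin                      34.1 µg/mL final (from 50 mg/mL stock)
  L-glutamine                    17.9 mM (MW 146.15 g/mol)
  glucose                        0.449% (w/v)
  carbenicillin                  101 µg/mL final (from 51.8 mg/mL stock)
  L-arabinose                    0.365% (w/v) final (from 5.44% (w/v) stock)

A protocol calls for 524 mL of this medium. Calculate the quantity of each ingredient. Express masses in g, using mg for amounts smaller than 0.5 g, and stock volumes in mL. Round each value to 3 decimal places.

manganese sulfate monohydrate 12.221 mg; riboflavin 0.570 mg; kanamycin 0.357 mL; L-glutamine 1.371 g; glucose 2.353 g; carbenicillin 1.022 mL; L-arabinose 35.158 mL

Working volume: 524 mL = 0.524 L.
manganese sulfate monohydrate: 0.138 mmol/L × 169 mg/mmol × 0.524 L = 12.221 mg
riboflavin: 2.89 µmol/L × 376.4 g/mol × 0.524 L ÷ 1000 = 0.570 mg
kanamycin: dilute stock: 34.1 µg/mL × 524 mL ÷ 50000 µg/mL = 0.357 mL
L-glutamine: 17.9 mmol/L × 146.15 g/mol × 0.524 L ÷ 1000 = 1.371 g
glucose: 0.449 g per 100 mL × 524 mL ÷ 100 = 2.353 g
carbenicillin: C1V1 = C2V2 → 101 µg/mL × 524 mL ÷ 51800 µg/mL = 1.022 mL
L-arabinose: V = C2·V2/C1 = 0.365% ÷ 5.44% × 524 mL = 35.158 mL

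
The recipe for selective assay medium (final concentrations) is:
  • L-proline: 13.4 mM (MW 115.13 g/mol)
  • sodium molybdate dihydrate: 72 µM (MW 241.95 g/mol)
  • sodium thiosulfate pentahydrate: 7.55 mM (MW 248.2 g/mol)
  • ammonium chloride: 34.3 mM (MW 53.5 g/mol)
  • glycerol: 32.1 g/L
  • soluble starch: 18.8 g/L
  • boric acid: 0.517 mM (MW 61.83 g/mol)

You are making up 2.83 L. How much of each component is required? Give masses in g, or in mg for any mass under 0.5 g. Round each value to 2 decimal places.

L-proline 4.37 g; sodium molybdate dihydrate 49.30 mg; sodium thiosulfate pentahydrate 5.30 g; ammonium chloride 5.19 g; glycerol 90.84 g; soluble starch 53.20 g; boric acid 90.46 mg

Scale factor relative to 1 L: 2.83.
L-proline: 13.4 mmol/L × 115.13 g/mol × 2.83 L ÷ 1000 = 4.37 g
sodium molybdate dihydrate: 72 µmol/L × 241.95 g/mol × 2.83 L ÷ 1000 = 49.30 mg
sodium thiosulfate pentahydrate: 7.55 mmol/L × 248.2 g/mol × 2.83 L ÷ 1000 = 5.30 g
ammonium chloride: 34.3 mmol/L × 53.5 g/mol × 2.83 L ÷ 1000 = 5.19 g
glycerol: 32.1 g/L × 2.83 L = 90.84 g
soluble starch: 18.8 g/L × 2.83 L = 53.20 g
boric acid: 0.517 mmol/L × 61.83 mg/mmol × 2.83 L = 90.46 mg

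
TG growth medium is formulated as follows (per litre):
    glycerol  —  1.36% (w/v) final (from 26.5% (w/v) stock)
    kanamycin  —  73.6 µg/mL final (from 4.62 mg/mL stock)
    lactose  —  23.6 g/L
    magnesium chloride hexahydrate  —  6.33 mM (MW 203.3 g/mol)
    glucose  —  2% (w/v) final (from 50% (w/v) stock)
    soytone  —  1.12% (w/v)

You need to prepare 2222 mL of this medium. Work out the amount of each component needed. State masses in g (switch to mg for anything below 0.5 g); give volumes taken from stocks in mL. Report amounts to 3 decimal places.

glycerol 114.035 mL; kanamycin 35.398 mL; lactose 52.439 g; magnesium chloride hexahydrate 2.859 g; glucose 88.880 mL; soytone 24.886 g

Scale factor relative to 1 L: 2.222.
glycerol: C1V1 = C2V2 → 1.36% ÷ 26.5% × 2222 mL = 114.035 mL
kanamycin: V = C2·V2/C1 = 73.6 µg/mL × 2222 mL ÷ 4620 µg/mL = 35.398 mL
lactose: 23.6 g/L × 2.222 L = 52.439 g
magnesium chloride hexahydrate: 6.33 mmol/L × 203.3 g/mol × 2.222 L ÷ 1000 = 2.859 g
glucose: dilute stock: 2% ÷ 50% × 2222 mL = 88.880 mL
soytone: 1.12% w/v = 11.2 g/L → 11.2 × 2.222 L = 24.886 g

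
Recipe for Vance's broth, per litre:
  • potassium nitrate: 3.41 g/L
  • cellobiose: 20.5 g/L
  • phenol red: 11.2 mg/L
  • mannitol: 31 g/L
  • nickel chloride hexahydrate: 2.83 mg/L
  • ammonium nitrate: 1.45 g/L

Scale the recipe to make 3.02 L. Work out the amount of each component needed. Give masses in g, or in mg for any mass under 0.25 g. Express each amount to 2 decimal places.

Scale factor relative to 1 L: 3.02.
potassium nitrate: 3.41 g/L × 3.02 L = 10.30 g
cellobiose: 20.5 g/L × 3.02 L = 61.91 g
phenol red: 11.2 mg/L × 3.02 L = 33.82 mg
mannitol: 31 g/L × 3.02 L = 93.62 g
nickel chloride hexahydrate: 2.83 mg/L × 3.02 L = 8.55 mg
ammonium nitrate: 1.45 g/L × 3.02 L = 4.38 g

potassium nitrate 10.30 g; cellobiose 61.91 g; phenol red 33.82 mg; mannitol 93.62 g; nickel chloride hexahydrate 8.55 mg; ammonium nitrate 4.38 g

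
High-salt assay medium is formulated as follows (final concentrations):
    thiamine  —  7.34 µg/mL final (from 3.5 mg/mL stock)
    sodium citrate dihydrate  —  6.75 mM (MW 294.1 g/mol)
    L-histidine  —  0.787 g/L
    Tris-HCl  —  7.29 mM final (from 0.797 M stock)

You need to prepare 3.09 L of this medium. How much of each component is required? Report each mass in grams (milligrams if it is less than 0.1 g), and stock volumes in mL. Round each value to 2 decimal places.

thiamine 6.48 mL; sodium citrate dihydrate 6.13 g; L-histidine 2.43 g; Tris-HCl 28.26 mL

Working volume: 3.09 L.
thiamine: C1V1 = C2V2 → 7.34 µg/mL × 3090 mL ÷ 3500 µg/mL = 6.48 mL
sodium citrate dihydrate: 6.75 mmol/L × 294.1 g/mol × 3.09 L ÷ 1000 = 6.13 g
L-histidine: 0.787 g/L × 3.09 L = 2.43 g
Tris-HCl: dilute stock: 7.29 mM × 3090 mL ÷ 797 mM = 28.26 mL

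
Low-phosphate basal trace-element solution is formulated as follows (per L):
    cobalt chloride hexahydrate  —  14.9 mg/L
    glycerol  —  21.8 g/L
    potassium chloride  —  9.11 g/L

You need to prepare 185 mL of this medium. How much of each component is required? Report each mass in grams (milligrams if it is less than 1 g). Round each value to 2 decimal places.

Scale factor relative to 1 L: 0.185.
cobalt chloride hexahydrate: 14.9 mg/L × 0.185 L = 2.76 mg
glycerol: 21.8 g/L × 0.185 L = 4.03 g
potassium chloride: 9.11 g/L × 0.185 L = 1.69 g

cobalt chloride hexahydrate 2.76 mg; glycerol 4.03 g; potassium chloride 1.69 g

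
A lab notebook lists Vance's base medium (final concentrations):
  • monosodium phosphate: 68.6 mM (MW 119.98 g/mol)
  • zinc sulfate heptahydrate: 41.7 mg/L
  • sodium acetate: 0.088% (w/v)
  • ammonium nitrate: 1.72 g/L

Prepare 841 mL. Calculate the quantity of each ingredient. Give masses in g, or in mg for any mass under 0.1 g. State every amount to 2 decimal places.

Target volume = 841 mL = 0.841 L.
monosodium phosphate: 68.6 mmol/L × 119.98 g/mol × 0.841 L ÷ 1000 = 6.92 g
zinc sulfate heptahydrate: 41.7 mg/L × 0.841 L = 35.07 mg
sodium acetate: 0.088% w/v = 0.88 g/L → 0.88 × 0.841 L = 0.74 g
ammonium nitrate: 1.72 g/L × 0.841 L = 1.45 g

monosodium phosphate 6.92 g; zinc sulfate heptahydrate 35.07 mg; sodium acetate 0.74 g; ammonium nitrate 1.45 g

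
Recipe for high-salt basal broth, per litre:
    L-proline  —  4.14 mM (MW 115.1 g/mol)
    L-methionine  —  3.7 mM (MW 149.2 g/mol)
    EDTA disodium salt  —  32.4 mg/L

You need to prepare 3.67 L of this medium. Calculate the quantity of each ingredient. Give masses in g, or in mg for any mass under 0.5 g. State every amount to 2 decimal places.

Scale factor relative to 1 L: 3.67.
L-proline: 4.14 mmol/L × 115.1 g/mol × 3.67 L ÷ 1000 = 1.75 g
L-methionine: 3.7 mmol/L × 149.2 g/mol × 3.67 L ÷ 1000 = 2.03 g
EDTA disodium salt: 32.4 mg/L × 3.67 L = 118.91 mg

L-proline 1.75 g; L-methionine 2.03 g; EDTA disodium salt 118.91 mg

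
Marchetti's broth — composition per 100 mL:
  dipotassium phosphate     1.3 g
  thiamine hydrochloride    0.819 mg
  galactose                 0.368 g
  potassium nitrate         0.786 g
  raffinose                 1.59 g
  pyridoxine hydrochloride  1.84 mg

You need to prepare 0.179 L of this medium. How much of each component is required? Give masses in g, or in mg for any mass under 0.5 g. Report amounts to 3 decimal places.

Ratio of target to recipe volume: 179 / 100 = 1.79.
dipotassium phosphate: 1.3 g × (179 mL / 100 mL) = 2.327 g
thiamine hydrochloride: 0.819 mg × (179 mL / 100 mL) = 1.466 mg
galactose: 0.368 g × (179 mL / 100 mL) = 0.659 g
potassium nitrate: 0.786 g × (179 mL / 100 mL) = 1.407 g
raffinose: 1.59 g × (179 mL / 100 mL) = 2.846 g
pyridoxine hydrochloride: 1.84 mg × (179 mL / 100 mL) = 3.294 mg

dipotassium phosphate 2.327 g; thiamine hydrochloride 1.466 mg; galactose 0.659 g; potassium nitrate 1.407 g; raffinose 2.846 g; pyridoxine hydrochloride 3.294 mg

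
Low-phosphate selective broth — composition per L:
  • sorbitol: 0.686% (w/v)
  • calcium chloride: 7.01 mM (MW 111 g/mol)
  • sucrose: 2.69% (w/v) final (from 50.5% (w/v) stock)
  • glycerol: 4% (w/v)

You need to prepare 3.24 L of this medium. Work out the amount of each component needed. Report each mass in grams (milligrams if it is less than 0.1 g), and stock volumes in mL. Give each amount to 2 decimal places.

sorbitol 22.23 g; calcium chloride 2.52 g; sucrose 172.59 mL; glycerol 129.60 g

Scale factor relative to 1 L: 3.24.
sorbitol: 0.686% w/v = 6.86 g/L → 6.86 × 3.24 L = 22.23 g
calcium chloride: 7.01 mmol/L × 111 g/mol × 3.24 L ÷ 1000 = 2.52 g
sucrose: dilute stock: 2.69% ÷ 50.5% × 3240 mL = 172.59 mL
glycerol: 4 g per 100 mL × 3240 mL ÷ 100 = 129.60 g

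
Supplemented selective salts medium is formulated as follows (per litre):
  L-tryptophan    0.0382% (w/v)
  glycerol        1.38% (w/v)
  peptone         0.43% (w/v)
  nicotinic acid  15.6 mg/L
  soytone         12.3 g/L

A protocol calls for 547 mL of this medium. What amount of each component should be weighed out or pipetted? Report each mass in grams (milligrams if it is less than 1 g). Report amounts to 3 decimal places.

Scale factor relative to 1 L: 0.547.
L-tryptophan: 0.0382 g per 100 mL × 547 mL ÷ 100 = 0.208954 g = 208.954 mg
glycerol: 1.38 g per 100 mL × 547 mL ÷ 100 = 7.549 g
peptone: 0.43% w/v = 4.3 g/L → 4.3 × 0.547 L = 2.352 g
nicotinic acid: 15.6 mg/L × 0.547 L = 8.533 mg
soytone: 12.3 g/L × 0.547 L = 6.728 g

L-tryptophan 208.954 mg; glycerol 7.549 g; peptone 2.352 g; nicotinic acid 8.533 mg; soytone 6.728 g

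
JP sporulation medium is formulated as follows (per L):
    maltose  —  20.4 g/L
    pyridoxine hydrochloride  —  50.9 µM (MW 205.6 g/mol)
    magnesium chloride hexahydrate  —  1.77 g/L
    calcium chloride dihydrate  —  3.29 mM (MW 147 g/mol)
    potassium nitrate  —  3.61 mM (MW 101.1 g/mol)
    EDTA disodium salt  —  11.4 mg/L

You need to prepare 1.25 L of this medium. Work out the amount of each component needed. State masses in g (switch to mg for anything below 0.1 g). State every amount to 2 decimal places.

maltose 25.50 g; pyridoxine hydrochloride 13.08 mg; magnesium chloride hexahydrate 2.21 g; calcium chloride dihydrate 0.60 g; potassium nitrate 0.46 g; EDTA disodium salt 14.25 mg

Working volume: 1.25 L.
maltose: 20.4 g/L × 1.25 L = 25.50 g
pyridoxine hydrochloride: 50.9 µmol/L × 205.6 g/mol × 1.25 L ÷ 1000 = 13.08 mg
magnesium chloride hexahydrate: 1.77 g/L × 1.25 L = 2.21 g
calcium chloride dihydrate: 3.29 mmol/L × 147 g/mol × 1.25 L ÷ 1000 = 0.60 g
potassium nitrate: 3.61 mmol/L × 101.1 g/mol × 1.25 L ÷ 1000 = 0.46 g
EDTA disodium salt: 11.4 mg/L × 1.25 L = 14.25 mg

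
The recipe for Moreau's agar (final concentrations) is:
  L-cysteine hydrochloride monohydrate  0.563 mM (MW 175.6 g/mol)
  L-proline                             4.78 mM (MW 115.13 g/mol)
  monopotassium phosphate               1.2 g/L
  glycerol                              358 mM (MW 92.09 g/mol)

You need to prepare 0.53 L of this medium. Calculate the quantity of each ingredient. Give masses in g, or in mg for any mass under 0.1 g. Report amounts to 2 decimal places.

Scale factor relative to 1 L: 0.53.
L-cysteine hydrochloride monohydrate: 0.563 mmol/L × 175.6 mg/mmol × 0.53 L = 52.40 mg
L-proline: 4.78 mmol/L × 115.13 g/mol × 0.53 L ÷ 1000 = 0.29 g
monopotassium phosphate: 1.2 g/L × 0.53 L = 0.64 g
glycerol: 358 mmol/L × 92.09 g/mol × 0.53 L ÷ 1000 = 17.47 g

L-cysteine hydrochloride monohydrate 52.40 mg; L-proline 0.29 g; monopotassium phosphate 0.64 g; glycerol 17.47 g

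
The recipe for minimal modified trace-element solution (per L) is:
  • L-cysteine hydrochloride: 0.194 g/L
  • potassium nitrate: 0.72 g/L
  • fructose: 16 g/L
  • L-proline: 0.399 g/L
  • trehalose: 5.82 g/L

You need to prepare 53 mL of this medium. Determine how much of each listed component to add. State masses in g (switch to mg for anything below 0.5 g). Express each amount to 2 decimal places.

Working volume: 53 mL = 0.053 L.
L-cysteine hydrochloride: 0.194 g/L × 0.053 L = 0.010282 g = 10.28 mg
potassium nitrate: 0.72 g/L × 0.053 L = 0.03816 g = 38.16 mg
fructose: 16 g/L × 0.053 L = 0.85 g
L-proline: 0.399 g/L × 0.053 L = 0.021147 g = 21.15 mg
trehalose: 5.82 g/L × 0.053 L = 0.30846 g = 308.46 mg

L-cysteine hydrochloride 10.28 mg; potassium nitrate 38.16 mg; fructose 0.85 g; L-proline 21.15 mg; trehalose 308.46 mg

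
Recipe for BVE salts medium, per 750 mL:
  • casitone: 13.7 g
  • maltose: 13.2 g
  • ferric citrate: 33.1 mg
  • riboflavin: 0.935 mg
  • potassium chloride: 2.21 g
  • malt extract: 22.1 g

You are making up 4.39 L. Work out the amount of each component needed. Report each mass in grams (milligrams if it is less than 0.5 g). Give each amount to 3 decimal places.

Scale factor = 4390 mL / 750 mL = 5.85333.
casitone: 13.7 g × (4390 mL / 750 mL) = 80.191 g
maltose: 13.2 g × (4390 mL / 750 mL) = 77.264 g
ferric citrate: 33.1 mg × (4390 mL / 750 mL) = 193.745 mg
riboflavin: 0.935 mg × (4390 mL / 750 mL) = 5.473 mg
potassium chloride: 2.21 g × (4390 mL / 750 mL) = 12.936 g
malt extract: 22.1 g × (4390 mL / 750 mL) = 129.359 g

casitone 80.191 g; maltose 77.264 g; ferric citrate 193.745 mg; riboflavin 5.473 mg; potassium chloride 12.936 g; malt extract 129.359 g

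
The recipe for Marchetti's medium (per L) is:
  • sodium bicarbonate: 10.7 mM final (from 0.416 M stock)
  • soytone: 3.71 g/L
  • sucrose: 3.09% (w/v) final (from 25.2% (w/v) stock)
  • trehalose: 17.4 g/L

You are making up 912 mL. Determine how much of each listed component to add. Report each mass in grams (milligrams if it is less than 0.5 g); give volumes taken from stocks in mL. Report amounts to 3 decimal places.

Target volume = 912 mL = 0.912 L.
sodium bicarbonate: dilute stock: 10.7 mM × 912 mL ÷ 416 mM = 23.458 mL
soytone: 3.71 g/L × 0.912 L = 3.384 g
sucrose: V = C2·V2/C1 = 3.09% ÷ 25.2% × 912 mL = 111.829 mL
trehalose: 17.4 g/L × 0.912 L = 15.869 g

sodium bicarbonate 23.458 mL; soytone 3.384 g; sucrose 111.829 mL; trehalose 15.869 g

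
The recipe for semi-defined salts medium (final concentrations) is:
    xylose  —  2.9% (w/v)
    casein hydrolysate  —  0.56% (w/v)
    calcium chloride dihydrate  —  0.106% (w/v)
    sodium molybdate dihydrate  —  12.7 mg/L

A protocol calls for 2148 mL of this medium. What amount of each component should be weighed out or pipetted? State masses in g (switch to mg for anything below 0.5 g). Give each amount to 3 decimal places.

xylose 62.292 g; casein hydrolysate 12.029 g; calcium chloride dihydrate 2.277 g; sodium molybdate dihydrate 27.280 mg

Working volume: 2148 mL = 2.148 L.
xylose: 2.9 g per 100 mL × 2148 mL ÷ 100 = 62.292 g
casein hydrolysate: 0.56% w/v = 5.6 g/L → 5.6 × 2.148 L = 12.029 g
calcium chloride dihydrate: 0.106 g per 100 mL × 2148 mL ÷ 100 = 2.277 g
sodium molybdate dihydrate: 12.7 mg/L × 2.148 L = 27.280 mg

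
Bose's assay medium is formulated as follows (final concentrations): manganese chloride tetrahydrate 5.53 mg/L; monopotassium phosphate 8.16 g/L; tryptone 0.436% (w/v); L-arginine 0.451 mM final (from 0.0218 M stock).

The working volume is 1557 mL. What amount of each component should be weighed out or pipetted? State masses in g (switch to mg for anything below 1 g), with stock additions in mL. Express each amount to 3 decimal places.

manganese chloride tetrahydrate 8.610 mg; monopotassium phosphate 12.705 g; tryptone 6.789 g; L-arginine 32.211 mL

Working volume: 1557 mL = 1.557 L.
manganese chloride tetrahydrate: 5.53 mg/L × 1.557 L = 8.610 mg
monopotassium phosphate: 8.16 g/L × 1.557 L = 12.705 g
tryptone: 0.436 g per 100 mL × 1557 mL ÷ 100 = 6.789 g
L-arginine: V = C2·V2/C1 = 0.451 mM × 1557 mL ÷ 21.8 mM = 32.211 mL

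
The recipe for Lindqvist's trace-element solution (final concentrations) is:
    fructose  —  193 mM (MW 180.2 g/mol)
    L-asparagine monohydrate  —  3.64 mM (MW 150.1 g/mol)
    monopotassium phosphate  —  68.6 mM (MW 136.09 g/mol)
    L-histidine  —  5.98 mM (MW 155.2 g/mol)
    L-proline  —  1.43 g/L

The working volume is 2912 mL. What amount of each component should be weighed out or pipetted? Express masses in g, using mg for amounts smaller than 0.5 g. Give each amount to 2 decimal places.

fructose 101.28 g; L-asparagine monohydrate 1.59 g; monopotassium phosphate 27.19 g; L-histidine 2.70 g; L-proline 4.16 g

Working volume: 2912 mL = 2.912 L.
fructose: 193 mmol/L × 180.2 g/mol × 2.912 L ÷ 1000 = 101.28 g
L-asparagine monohydrate: 3.64 mmol/L × 150.1 g/mol × 2.912 L ÷ 1000 = 1.59 g
monopotassium phosphate: 68.6 mmol/L × 136.09 g/mol × 2.912 L ÷ 1000 = 27.19 g
L-histidine: 5.98 mmol/L × 155.2 g/mol × 2.912 L ÷ 1000 = 2.70 g
L-proline: 1.43 g/L × 2.912 L = 4.16 g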